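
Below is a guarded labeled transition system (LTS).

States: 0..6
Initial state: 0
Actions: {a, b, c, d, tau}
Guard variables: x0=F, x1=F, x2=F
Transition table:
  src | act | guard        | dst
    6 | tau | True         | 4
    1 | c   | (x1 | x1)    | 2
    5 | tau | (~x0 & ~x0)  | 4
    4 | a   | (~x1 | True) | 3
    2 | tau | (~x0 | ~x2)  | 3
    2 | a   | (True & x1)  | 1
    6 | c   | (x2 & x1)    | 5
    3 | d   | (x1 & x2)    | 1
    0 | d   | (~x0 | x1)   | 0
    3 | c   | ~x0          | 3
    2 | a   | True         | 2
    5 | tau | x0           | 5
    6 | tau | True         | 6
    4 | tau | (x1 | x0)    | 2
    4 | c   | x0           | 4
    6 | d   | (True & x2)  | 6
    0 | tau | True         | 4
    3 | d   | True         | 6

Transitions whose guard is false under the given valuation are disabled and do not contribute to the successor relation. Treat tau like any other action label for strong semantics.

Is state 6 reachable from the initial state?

Answer: REACHABLE

Working:
After dropping false guards: 10 live edges.
depth 0: {0}
depth 1: {4}  cumulative {0,4}
depth 2: {3}  cumulative {0,3,4}
depth 3: {6}  cumulative {0,3,4,6}
Reachable = {0,3,4,6}
Path to 6: tau·a·d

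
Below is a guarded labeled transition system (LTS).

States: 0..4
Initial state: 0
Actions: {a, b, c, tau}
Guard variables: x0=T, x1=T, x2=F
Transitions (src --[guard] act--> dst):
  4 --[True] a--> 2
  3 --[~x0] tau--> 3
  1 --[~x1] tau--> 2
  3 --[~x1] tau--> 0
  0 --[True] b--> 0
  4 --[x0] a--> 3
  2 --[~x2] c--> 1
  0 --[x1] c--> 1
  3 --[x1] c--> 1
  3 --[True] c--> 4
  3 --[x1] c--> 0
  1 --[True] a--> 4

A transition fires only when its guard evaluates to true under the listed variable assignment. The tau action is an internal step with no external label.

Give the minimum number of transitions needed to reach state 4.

Answer: 2

Working:
Breadth-first toward 4:
  Layer 0: {0}
  Layer 1: {1}
  Layer 2: {4}
4 enters at depth 2; path c·a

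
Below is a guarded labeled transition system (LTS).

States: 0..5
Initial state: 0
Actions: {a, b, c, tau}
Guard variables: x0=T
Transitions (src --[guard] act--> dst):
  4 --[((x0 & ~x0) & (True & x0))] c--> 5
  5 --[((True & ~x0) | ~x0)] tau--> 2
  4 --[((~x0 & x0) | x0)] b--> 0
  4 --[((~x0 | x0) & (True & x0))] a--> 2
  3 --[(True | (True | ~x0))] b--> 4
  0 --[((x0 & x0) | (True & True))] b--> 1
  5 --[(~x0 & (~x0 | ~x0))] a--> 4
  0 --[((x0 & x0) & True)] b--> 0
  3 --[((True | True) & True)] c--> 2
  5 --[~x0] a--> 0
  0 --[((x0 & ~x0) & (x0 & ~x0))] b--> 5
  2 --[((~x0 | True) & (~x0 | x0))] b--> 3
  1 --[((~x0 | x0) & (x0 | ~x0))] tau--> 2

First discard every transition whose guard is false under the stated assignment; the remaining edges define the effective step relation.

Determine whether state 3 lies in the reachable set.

Guard filter leaves 8 enabled edge(s).
L0 = {0}
L1 = {1}  cumulative {0,1}
L2 = {2}  cumulative {0,1,2}
L3 = {3}  cumulative {0,1,2,3}
L4 = {4}  cumulative {0,1,2,3,4}
R = {0,1,2,3,4}
trace reaching 3: b·tau·b

Answer: REACHABLE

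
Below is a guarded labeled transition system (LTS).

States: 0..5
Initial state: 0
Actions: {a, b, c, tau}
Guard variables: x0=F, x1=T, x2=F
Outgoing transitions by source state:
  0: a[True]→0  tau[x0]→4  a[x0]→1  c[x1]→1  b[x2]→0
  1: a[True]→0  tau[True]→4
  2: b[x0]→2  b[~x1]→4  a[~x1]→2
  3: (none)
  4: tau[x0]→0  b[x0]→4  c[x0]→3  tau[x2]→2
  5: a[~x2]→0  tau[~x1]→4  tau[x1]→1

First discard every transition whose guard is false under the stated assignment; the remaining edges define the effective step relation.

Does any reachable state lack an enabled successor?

Answer: DEADLOCK at state 4

Trace:
R = {0,1,4}
  0: a→0  c→1  [2 out]
  1: a→0  tau→4  [2 out]
  4: ∅  [STUCK]
trace reaching 4: c·tau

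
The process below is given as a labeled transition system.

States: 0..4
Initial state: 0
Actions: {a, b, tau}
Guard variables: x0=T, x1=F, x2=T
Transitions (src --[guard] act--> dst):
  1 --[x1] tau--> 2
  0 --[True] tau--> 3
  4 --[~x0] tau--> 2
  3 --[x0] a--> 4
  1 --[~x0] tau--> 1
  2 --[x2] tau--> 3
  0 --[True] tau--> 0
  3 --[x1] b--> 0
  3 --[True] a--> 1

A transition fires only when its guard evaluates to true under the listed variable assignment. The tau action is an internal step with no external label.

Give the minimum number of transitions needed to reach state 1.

Layered search for 1:
  L0 = {0}
  L1 = {3}
  L2 = {1,4}
depth(1)=2, e.g. tau·a

Answer: 2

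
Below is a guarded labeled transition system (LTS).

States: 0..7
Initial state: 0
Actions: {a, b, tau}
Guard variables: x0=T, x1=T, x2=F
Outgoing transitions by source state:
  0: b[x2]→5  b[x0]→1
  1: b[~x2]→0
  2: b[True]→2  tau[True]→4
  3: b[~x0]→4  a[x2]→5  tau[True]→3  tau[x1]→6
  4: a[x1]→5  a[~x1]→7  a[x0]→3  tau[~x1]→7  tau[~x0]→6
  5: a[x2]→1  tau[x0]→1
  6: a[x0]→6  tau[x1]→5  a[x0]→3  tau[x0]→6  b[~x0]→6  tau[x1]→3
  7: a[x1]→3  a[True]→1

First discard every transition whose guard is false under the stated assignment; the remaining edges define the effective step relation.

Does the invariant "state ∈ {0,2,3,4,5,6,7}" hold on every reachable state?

Answer: INVARIANT VIOLATED at state 1

Analysis:
Allowed set {0,2,3,4,5,6,7}
R = {0,1}
  0: ✓
  1: VIOLATES
reach 1 via b — violates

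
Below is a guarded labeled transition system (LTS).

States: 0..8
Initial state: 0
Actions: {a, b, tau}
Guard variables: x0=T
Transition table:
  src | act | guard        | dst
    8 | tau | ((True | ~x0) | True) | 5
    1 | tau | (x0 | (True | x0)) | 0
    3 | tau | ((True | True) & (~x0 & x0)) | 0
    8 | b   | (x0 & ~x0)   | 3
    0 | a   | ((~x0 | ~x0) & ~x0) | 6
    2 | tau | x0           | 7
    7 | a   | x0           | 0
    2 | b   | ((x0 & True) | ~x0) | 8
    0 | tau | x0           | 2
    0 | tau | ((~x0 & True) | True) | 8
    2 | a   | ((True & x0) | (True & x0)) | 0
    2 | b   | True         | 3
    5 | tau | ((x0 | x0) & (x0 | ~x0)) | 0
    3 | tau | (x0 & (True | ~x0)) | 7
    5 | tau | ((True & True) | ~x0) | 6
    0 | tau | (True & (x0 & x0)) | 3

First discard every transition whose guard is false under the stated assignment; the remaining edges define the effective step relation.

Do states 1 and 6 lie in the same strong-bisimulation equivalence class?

Answer: NOT BISIMILAR

Working:
Bisimulation quotient by refinement:
  π0 = {{0,1,2,3,4,5,6,7,8}}
  π1 = {{0,1,3,5,8},{2},{4,6},{7}}
  π2 = {{0},{1,8},{2},{3},{4,6},{5},{7}}
  π3 = {{0},{1},{2},{3},{4,6},{5},{7},{8}}
8 equivalence class(es) (converged in 4)
1∈{1}, 6∈{4,6}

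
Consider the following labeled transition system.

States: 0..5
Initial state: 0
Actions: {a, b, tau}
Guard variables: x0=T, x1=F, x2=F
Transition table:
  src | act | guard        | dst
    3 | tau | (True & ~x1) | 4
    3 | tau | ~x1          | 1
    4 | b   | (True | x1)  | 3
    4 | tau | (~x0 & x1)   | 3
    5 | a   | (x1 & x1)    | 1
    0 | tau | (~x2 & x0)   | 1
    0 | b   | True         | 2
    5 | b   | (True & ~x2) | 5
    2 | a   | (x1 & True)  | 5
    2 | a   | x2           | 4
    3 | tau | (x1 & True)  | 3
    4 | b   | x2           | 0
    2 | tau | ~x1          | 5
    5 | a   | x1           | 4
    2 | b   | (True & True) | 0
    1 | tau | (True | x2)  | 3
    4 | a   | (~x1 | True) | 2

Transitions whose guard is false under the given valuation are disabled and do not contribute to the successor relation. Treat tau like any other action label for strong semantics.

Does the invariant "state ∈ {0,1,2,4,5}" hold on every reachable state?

Inv-set: {0,1,2,4,5}
Reachable = {0,1,2,3,4,5}
  0: ok
  1: ok
  2: ok
  3: outside
  4: ok
  5: ok
witness against invariant: tau·tau → 3

Answer: INVARIANT VIOLATED at state 3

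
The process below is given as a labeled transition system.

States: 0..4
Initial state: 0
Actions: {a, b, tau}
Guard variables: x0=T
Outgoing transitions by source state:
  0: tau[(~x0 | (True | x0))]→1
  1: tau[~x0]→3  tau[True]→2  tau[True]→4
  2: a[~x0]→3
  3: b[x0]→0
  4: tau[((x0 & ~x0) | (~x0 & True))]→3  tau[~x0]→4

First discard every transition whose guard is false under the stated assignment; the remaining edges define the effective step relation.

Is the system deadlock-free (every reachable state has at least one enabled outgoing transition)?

Reach set: {0,1,2,4}
  0: tau→1  [1 out]
  1: tau→2  tau→4  [2 out]
  2: ∅  [deadlock]
  4: ∅  [deadlock]
witness 2: tau·tau

Answer: DEADLOCK at state 2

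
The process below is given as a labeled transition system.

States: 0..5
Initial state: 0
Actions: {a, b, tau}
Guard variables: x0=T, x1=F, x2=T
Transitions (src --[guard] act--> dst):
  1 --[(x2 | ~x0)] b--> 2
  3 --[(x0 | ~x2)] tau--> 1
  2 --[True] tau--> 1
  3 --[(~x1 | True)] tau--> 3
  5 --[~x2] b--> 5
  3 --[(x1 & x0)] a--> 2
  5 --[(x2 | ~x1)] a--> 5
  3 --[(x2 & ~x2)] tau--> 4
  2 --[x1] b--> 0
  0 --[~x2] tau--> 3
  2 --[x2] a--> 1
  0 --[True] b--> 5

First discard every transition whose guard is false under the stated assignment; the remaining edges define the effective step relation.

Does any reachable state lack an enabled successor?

Reach set: {0,5}
  0: b→5  [deg 1]
  5: a→5  [deg 1]

Answer: DEADLOCK-FREE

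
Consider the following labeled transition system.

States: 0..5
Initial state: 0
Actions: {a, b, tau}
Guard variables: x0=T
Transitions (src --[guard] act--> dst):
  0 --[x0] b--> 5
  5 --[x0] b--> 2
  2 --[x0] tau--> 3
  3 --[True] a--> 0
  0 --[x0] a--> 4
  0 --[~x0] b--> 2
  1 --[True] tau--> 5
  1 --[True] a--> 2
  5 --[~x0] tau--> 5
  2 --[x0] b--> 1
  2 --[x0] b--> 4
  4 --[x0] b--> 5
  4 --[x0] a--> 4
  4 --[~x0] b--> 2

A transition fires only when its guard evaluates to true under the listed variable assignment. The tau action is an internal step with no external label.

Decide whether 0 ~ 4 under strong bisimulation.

Answer: BISIMILAR

Working:
Refine partition for ~:
  π0 = {{0,1,2,3,4,5}}
  π1 = {{0,4},{1},{2},{3},{5}}
5 equivalence class(es) (converged in 2)
[0]={0,4}  [4]={0,4}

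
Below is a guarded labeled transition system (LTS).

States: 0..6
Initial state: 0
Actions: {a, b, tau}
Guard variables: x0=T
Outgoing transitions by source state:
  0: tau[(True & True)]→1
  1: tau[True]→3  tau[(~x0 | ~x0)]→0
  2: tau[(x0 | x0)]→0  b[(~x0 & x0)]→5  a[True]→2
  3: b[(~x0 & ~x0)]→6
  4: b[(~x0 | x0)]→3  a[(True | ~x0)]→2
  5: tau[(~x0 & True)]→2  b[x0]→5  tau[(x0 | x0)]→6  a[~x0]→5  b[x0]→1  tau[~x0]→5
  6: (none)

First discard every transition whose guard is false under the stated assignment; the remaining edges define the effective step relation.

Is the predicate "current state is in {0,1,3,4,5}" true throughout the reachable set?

Inv-set: {0,1,3,4,5}
Reach set: {0,1,3}
  0: safe
  1: safe
  3: safe

Answer: INVARIANT HOLDS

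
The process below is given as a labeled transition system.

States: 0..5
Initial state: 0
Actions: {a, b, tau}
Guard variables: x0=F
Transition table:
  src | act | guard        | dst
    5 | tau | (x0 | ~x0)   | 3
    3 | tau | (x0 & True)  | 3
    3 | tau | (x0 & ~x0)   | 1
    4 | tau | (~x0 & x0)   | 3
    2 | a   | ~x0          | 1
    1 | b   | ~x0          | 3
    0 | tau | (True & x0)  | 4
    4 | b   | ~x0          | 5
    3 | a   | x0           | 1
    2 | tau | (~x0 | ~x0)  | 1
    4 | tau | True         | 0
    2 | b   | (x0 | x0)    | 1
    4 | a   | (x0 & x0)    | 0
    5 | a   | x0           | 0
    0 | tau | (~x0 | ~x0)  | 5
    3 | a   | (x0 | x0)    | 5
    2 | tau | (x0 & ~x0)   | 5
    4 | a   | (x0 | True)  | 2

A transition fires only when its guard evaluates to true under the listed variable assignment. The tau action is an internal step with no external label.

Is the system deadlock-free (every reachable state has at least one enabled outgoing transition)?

Answer: DEADLOCK at state 3

Analysis:
Reach set: {0,3,5}
  0: tau→5  [deg 1]
  3: ∅  [no exit]
  5: tau→3  [deg 1]
witness 3: tau·tau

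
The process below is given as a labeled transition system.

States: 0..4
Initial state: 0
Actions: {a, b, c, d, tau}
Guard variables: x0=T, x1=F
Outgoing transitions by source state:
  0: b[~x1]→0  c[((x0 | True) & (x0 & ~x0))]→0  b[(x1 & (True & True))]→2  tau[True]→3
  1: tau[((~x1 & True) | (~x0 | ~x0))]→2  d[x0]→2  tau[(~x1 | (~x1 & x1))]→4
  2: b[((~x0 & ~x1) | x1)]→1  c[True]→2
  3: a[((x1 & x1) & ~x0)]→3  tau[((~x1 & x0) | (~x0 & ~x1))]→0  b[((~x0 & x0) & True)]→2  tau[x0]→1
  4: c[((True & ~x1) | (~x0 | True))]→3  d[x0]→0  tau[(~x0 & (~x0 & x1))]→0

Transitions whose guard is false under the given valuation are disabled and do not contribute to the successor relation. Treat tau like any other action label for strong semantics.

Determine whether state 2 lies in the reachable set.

Answer: REACHABLE

Analysis:
Guard filter leaves 10 enabled edge(s).
L0 = {0}
L1 = {3}  total {0,3}
L2 = {1}  total {0,1,3}
L3 = {2,4}  total {0,1,2,3,4}
R = {0,1,2,3,4}
trace reaching 2: tau·tau·tau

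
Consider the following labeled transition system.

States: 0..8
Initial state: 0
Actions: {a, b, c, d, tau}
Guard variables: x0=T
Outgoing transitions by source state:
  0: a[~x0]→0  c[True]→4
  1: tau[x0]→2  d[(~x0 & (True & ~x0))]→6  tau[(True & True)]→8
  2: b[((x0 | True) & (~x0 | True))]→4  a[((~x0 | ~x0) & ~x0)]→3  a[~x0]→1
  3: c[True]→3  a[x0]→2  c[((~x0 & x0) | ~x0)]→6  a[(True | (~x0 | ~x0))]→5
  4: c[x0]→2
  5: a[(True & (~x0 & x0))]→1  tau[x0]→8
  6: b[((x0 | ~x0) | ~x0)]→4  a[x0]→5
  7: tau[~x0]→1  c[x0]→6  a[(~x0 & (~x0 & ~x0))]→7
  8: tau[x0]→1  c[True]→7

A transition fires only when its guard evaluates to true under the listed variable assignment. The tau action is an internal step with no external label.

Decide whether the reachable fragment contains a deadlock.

Reachable = {0,2,4}
  0: c→4  [1 exit(s)]
  2: b→4  [1 exit(s)]
  4: c→2  [1 exit(s)]

Answer: DEADLOCK-FREE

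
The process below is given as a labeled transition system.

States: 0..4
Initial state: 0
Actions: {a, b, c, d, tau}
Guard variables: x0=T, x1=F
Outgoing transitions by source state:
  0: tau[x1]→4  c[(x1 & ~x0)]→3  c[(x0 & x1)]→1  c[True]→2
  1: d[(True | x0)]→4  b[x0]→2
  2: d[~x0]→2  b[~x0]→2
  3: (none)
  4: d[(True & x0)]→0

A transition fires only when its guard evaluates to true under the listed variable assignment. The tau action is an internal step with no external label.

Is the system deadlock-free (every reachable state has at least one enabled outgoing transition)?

Answer: DEADLOCK at state 2

Working:
Reach set: {0,2}
  0: c→2  [deg 1]
  2: ∅  [no exit]
witness 2: c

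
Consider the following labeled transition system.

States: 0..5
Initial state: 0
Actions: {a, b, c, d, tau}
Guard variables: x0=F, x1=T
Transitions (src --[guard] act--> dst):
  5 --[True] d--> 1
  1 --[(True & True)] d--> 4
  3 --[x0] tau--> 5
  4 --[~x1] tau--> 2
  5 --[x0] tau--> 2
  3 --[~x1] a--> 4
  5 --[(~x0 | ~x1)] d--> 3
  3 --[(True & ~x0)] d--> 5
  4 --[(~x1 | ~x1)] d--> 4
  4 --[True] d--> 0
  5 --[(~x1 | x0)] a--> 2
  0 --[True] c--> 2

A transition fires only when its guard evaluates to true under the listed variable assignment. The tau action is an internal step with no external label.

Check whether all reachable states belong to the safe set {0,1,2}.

Safe = {0,1,2}
Reach set: {0,2}
  0: ok
  2: ok

Answer: INVARIANT HOLDS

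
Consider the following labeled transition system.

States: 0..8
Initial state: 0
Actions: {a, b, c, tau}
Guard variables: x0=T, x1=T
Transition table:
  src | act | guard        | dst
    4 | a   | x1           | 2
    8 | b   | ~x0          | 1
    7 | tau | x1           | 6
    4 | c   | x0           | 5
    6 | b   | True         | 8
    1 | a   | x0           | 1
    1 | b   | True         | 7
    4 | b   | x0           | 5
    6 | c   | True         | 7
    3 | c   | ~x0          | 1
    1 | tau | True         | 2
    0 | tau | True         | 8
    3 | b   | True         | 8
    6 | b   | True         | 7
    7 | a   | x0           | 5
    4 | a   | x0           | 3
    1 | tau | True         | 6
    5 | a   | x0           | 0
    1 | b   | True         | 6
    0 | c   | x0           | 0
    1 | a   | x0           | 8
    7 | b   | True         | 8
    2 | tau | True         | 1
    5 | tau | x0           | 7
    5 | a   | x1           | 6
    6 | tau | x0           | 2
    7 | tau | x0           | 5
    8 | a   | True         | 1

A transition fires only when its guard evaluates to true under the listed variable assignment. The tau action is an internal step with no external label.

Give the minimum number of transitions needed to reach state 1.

Breadth-first toward 1:
  L0 = {0}
  L1 = {8}
  L2 = {1}
depth(1)=2, e.g. tau·a

Answer: 2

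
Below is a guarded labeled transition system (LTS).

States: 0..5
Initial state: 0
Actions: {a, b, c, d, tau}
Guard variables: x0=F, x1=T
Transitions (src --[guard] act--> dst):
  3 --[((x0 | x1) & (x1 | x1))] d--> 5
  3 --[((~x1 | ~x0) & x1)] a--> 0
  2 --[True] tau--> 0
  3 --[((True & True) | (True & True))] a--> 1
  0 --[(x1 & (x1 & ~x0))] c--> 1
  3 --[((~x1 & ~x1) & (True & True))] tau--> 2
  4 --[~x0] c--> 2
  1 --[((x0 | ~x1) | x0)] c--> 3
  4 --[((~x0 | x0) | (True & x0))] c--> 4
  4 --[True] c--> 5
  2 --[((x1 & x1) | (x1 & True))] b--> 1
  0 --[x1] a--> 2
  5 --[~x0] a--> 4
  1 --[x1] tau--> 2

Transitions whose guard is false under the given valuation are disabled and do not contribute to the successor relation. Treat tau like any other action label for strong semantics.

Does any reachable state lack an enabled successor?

R = {0,1,2}
  0: a→2  c→1  [2 exit(s)]
  1: tau→2  [1 exit(s)]
  2: b→1  tau→0  [2 exit(s)]

Answer: DEADLOCK-FREE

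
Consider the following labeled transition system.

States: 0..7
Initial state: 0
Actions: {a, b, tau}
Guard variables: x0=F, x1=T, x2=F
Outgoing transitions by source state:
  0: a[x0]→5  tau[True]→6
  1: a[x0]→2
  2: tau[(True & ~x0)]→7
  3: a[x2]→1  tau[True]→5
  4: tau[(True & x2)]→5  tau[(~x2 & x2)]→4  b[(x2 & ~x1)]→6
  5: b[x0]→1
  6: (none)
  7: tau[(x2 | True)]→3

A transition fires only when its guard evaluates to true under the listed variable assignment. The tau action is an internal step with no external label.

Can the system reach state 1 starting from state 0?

4 transition(s) survive guard evaluation.
Layer 0: {0}
Layer 1: {6}  total {0,6}
R = {0,6}

Answer: UNREACHABLE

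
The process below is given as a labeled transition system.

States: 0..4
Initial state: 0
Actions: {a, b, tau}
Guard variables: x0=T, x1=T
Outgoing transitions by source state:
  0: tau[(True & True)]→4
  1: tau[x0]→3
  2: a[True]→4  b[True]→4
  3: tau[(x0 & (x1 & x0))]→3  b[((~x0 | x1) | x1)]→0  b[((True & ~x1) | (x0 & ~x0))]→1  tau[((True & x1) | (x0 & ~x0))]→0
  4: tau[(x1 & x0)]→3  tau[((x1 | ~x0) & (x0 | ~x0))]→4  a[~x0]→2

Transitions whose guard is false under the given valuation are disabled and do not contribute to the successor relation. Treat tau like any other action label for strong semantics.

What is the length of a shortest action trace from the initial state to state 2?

Answer: UNREACHABLE

Analysis:
BFS to 2:
  Layer 0: {0}
  Layer 1: {4}
  Layer 2: {3}
2 never appears.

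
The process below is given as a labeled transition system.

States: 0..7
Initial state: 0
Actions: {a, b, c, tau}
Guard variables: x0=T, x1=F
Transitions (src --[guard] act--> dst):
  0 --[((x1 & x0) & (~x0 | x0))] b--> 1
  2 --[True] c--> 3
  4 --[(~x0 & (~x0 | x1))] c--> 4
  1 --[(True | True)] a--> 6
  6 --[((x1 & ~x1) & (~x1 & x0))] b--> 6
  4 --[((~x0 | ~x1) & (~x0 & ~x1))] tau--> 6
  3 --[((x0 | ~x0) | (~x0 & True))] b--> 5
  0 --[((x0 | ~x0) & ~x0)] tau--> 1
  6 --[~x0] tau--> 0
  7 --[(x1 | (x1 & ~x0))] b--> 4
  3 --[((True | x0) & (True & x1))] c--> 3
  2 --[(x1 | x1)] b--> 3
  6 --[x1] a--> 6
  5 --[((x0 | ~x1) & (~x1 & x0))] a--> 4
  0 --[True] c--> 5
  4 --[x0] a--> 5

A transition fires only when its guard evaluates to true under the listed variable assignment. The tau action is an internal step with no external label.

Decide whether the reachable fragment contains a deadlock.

R = {0,4,5}
  0: c→5  [deg 1]
  4: a→5  [deg 1]
  5: a→4  [deg 1]

Answer: DEADLOCK-FREE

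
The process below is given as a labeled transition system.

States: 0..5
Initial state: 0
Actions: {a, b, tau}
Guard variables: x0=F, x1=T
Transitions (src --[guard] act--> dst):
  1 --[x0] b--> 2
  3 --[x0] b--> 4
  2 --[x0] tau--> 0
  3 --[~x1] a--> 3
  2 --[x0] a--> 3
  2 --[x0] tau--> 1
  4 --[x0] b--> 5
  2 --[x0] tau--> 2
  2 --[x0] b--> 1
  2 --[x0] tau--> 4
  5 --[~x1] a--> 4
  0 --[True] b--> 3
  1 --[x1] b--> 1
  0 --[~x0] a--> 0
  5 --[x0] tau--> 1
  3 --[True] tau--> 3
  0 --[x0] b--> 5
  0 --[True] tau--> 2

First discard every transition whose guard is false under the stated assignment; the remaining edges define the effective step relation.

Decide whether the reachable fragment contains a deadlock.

Reach set: {0,2,3}
  0: a→0  b→3  tau→2  [3 exit(s)]
  2: ∅  [deadlock]
  3: tau→3  [1 exit(s)]
trace reaching 2: tau

Answer: DEADLOCK at state 2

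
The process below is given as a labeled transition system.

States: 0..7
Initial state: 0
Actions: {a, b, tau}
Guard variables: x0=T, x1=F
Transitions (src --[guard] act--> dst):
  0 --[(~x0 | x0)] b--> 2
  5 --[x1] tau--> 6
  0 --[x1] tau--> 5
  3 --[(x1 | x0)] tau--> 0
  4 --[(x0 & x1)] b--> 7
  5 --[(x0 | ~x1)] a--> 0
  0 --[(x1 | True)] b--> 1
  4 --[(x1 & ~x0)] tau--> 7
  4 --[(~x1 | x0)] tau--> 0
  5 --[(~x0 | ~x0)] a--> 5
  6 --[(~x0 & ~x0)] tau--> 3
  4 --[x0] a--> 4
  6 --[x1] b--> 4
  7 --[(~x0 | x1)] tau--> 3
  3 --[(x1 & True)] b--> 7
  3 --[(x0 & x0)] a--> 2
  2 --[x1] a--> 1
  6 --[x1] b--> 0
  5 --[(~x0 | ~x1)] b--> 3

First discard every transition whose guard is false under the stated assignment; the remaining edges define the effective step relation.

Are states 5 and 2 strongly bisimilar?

Refine partition for ~:
  round 0: {{0,1,2,3,4,5,6,7}}
  round 1: {{0},{1,2,6,7},{3,4},{5}}
  round 2: {{0},{1,2,6,7},{3},{4},{5}}
5 equivalence class(es) (converged in 3)
[5]={5}  [2]={1,2,6,7}

Answer: NOT BISIMILAR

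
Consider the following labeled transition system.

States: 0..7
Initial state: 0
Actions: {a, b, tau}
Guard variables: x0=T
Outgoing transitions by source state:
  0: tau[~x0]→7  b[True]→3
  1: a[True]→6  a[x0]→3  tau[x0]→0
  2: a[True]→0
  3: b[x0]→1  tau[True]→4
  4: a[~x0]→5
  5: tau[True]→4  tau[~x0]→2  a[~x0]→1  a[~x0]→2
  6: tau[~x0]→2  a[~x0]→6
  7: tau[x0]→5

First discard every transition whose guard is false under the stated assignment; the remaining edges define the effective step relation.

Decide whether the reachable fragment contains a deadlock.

R = {0,1,3,4,6}
  0: b→3  [1 exit(s)]
  1: a→3  a→6  tau→0  [3 exit(s)]
  3: b→1  tau→4  [2 exit(s)]
  4: ∅  [STUCK]
  6: ∅  [STUCK]
witness 4: b·tau

Answer: DEADLOCK at state 4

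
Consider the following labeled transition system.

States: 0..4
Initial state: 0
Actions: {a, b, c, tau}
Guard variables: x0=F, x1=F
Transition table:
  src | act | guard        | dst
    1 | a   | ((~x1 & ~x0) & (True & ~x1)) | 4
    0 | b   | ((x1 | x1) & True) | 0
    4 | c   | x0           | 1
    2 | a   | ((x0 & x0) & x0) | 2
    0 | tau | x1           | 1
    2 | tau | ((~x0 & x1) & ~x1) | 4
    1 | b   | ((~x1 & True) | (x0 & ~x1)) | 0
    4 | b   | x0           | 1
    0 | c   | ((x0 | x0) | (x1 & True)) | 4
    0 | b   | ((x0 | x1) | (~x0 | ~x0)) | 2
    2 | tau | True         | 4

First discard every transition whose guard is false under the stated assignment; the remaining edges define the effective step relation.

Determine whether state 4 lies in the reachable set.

After dropping false guards: 4 live edges.
L0 = {0}
L1 = {2}  now seen {0,2}
L2 = {4}  now seen {0,2,4}
Reach set: {0,2,4}
trace reaching 4: b·tau

Answer: REACHABLE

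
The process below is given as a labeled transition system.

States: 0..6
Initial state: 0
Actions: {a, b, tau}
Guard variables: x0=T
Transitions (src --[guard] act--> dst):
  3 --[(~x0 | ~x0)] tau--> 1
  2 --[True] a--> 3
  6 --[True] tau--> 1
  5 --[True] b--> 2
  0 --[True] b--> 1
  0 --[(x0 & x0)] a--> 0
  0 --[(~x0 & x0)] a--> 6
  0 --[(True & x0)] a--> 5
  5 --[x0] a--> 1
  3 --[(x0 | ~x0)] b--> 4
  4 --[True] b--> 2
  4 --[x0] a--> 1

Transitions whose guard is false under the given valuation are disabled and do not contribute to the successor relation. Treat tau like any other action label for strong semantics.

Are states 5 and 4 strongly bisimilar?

Answer: BISIMILAR

Working:
Refine partition for ~:
  P[0] = {{0,1,2,3,4,5,6}}
  P[1] = {{0,4,5},{1},{2},{3},{6}}
  P[2] = {{0},{1},{2},{3},{4,5},{6}}
Fixed point at round 3; 6 class(es).
class of 5: {4,5}; class of 4: {4,5}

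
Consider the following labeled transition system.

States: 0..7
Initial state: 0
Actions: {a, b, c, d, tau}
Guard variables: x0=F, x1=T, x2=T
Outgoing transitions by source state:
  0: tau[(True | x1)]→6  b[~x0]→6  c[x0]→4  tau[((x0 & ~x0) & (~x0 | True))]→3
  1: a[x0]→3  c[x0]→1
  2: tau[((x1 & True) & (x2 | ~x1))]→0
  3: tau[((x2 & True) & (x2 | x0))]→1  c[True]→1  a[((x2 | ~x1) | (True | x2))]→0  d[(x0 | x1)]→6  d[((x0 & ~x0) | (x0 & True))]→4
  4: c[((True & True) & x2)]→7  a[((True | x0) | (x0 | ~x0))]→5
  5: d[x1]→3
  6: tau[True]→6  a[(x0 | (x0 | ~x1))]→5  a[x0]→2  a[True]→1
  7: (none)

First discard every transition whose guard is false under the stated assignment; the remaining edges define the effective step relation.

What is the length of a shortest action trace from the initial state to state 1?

Answer: 2

Trace:
Layered search for 1:
  L0 = {0}
  L1 = {6}
  L2 = {1}
first hit 1 at d=2 via b·a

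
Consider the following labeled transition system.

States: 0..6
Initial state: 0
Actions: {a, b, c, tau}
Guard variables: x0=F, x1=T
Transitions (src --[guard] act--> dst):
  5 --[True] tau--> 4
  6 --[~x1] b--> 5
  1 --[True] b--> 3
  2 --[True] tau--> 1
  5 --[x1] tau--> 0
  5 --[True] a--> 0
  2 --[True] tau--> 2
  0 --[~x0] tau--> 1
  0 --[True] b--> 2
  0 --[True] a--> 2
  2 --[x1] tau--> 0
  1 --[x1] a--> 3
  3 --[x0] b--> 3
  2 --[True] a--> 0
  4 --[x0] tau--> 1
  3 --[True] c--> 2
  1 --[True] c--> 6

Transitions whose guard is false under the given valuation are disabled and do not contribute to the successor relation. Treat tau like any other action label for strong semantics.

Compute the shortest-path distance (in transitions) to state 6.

Breadth-first toward 6:
  L0 = {0}
  L1 = {1,2}
  L2 = {3,6}
6 enters at depth 2; path tau·c

Answer: 2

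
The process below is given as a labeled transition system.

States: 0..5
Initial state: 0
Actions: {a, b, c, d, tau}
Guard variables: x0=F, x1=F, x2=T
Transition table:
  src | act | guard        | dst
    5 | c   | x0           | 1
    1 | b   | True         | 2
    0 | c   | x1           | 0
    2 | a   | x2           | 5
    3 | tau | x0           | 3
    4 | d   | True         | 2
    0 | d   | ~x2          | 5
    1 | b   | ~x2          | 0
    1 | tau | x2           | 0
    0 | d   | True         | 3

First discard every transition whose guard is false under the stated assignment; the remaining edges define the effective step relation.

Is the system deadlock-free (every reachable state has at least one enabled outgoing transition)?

Answer: DEADLOCK at state 3

Trace:
R = {0,3}
  0: d→3  [deg 1]
  3: ∅  [STUCK]
Path to 3: d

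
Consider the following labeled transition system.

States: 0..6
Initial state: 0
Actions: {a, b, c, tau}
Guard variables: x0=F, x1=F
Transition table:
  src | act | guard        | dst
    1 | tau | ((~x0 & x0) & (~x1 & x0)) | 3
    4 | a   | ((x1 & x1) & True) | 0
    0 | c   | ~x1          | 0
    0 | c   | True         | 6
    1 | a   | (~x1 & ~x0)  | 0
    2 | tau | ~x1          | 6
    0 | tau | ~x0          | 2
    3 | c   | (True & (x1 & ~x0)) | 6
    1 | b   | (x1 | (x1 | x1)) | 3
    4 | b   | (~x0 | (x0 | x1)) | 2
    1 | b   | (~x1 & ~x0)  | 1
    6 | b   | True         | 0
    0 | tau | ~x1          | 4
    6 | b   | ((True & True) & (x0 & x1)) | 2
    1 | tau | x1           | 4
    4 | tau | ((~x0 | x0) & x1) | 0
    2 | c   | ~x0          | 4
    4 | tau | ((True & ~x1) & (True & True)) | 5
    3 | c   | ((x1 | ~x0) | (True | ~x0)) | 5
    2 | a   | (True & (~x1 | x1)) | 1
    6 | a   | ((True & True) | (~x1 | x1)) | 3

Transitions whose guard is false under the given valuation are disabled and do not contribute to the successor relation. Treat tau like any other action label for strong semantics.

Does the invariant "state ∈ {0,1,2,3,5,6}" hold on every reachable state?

Allowed set {0,1,2,3,5,6}
R = {0,1,2,3,4,5,6}
  0: safe
  1: safe
  2: safe
  3: safe
  4: ✗ unsafe
  5: safe
  6: safe
reach 4 via tau — violates

Answer: INVARIANT VIOLATED at state 4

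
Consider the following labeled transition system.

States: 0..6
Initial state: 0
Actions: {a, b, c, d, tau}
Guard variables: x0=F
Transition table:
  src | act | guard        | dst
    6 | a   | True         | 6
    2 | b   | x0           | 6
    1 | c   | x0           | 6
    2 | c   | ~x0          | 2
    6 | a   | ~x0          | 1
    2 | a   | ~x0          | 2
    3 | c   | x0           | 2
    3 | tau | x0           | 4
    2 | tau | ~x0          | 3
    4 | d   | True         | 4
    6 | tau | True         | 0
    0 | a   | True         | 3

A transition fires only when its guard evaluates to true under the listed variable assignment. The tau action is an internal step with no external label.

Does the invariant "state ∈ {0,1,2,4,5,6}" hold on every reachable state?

Allowed set {0,1,2,4,5,6}
Reach set: {0,3}
  0: ✓
  3: outside
witness against invariant: a → 3

Answer: INVARIANT VIOLATED at state 3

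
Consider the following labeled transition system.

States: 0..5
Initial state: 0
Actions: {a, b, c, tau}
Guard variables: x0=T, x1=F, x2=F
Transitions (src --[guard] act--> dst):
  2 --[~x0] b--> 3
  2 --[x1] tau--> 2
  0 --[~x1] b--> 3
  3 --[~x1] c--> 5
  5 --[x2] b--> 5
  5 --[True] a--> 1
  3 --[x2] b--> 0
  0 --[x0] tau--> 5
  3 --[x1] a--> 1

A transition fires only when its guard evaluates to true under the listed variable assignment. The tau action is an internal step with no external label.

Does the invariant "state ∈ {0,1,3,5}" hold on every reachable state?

Answer: INVARIANT HOLDS

Trace:
Inv-set: {0,1,3,5}
R = {0,1,3,5}
  0: safe
  1: safe
  3: safe
  5: safe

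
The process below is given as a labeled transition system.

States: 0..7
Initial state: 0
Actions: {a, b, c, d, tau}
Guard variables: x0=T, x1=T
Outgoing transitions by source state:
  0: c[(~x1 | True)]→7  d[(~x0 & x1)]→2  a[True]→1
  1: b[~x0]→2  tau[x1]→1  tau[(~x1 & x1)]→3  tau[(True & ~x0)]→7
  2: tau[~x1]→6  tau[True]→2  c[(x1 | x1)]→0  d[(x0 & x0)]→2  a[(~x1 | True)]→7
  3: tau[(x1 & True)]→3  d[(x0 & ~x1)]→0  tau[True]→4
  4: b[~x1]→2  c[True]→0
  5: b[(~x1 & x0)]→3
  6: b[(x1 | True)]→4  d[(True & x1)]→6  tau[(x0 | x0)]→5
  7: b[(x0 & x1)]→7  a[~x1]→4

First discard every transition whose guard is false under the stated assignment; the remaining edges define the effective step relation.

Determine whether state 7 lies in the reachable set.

Answer: REACHABLE

Working:
Guard filter leaves 14 enabled edge(s).
L0 = {0}
L1 = {1,7}  now seen {0,1,7}
Reach set: {0,1,7}
witness 7: c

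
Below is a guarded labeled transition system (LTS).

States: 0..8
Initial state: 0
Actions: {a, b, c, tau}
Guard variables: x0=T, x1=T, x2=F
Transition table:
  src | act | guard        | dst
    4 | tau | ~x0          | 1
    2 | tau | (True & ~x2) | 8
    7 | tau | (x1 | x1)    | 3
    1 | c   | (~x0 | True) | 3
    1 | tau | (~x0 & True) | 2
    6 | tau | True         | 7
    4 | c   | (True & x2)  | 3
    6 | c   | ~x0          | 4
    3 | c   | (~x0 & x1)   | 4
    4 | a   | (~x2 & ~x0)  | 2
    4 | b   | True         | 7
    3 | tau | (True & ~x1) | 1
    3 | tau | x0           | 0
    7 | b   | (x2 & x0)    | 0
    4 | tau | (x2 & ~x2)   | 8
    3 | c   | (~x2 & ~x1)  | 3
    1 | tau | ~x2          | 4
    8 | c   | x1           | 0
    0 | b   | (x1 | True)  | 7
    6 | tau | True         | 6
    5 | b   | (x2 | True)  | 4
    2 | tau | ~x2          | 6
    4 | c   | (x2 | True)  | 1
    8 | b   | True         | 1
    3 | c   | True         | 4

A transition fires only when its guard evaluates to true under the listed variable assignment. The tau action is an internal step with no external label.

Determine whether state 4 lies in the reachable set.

Answer: REACHABLE

Trace:
After dropping false guards: 15 live edges.
L0 = {0}
L1 = {7}  total {0,7}
L2 = {3}  total {0,3,7}
L3 = {4}  total {0,3,4,7}
L4 = {1}  total {0,1,3,4,7}
R = {0,1,3,4,7}
Path to 4: b·tau·c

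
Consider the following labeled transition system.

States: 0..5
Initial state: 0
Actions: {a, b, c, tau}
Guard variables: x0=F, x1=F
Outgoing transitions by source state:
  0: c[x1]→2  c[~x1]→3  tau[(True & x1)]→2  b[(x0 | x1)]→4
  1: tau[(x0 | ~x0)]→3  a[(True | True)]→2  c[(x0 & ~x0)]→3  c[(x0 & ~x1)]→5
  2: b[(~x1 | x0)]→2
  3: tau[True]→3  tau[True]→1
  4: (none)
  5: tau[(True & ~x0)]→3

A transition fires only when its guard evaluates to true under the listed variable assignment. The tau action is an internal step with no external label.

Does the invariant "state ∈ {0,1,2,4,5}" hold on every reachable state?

Inv-set: {0,1,2,4,5}
Reach set: {0,1,2,3}
  0: ok
  1: ok
  2: ok
  3: ✗ unsafe
counterexample path to 3: c

Answer: INVARIANT VIOLATED at state 3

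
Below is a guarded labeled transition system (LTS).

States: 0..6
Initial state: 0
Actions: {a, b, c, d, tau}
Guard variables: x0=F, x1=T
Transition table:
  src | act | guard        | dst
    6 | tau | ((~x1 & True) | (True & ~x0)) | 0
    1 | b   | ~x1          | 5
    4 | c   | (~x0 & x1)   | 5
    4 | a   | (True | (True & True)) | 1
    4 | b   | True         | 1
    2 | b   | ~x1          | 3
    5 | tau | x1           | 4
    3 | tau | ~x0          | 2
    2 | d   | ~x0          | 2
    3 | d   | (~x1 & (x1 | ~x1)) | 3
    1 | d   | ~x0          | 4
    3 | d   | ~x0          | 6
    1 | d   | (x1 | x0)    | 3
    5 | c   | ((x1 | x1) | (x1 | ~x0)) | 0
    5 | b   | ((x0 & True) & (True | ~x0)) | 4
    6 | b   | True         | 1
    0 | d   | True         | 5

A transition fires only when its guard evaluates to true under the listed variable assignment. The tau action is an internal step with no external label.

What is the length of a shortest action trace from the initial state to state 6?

Answer: 5

Working:
Breadth-first toward 6:
  depth 0: {0}
  depth 1: {5}
  depth 2: {4}
  depth 3: {1}
  depth 4: {3}
  depth 5: {2,6}
depth(6)=5, e.g. d·tau·a·d·d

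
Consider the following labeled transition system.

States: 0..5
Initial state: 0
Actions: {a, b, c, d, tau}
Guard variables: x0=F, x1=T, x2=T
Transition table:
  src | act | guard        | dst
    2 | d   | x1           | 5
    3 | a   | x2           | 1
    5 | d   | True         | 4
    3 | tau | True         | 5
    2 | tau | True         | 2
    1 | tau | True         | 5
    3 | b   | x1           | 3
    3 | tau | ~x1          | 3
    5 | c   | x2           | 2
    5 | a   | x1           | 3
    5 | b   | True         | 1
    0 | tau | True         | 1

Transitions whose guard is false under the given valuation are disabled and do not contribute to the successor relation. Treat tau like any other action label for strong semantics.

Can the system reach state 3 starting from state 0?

Answer: REACHABLE

Analysis:
11 transition(s) survive guard evaluation.
depth 0: {0}
depth 1: {1}  cumulative {0,1}
depth 2: {5}  cumulative {0,1,5}
depth 3: {2,3,4}  cumulative {0,1,2,3,4,5}
R = {0,1,2,3,4,5}
trace reaching 3: tau·tau·a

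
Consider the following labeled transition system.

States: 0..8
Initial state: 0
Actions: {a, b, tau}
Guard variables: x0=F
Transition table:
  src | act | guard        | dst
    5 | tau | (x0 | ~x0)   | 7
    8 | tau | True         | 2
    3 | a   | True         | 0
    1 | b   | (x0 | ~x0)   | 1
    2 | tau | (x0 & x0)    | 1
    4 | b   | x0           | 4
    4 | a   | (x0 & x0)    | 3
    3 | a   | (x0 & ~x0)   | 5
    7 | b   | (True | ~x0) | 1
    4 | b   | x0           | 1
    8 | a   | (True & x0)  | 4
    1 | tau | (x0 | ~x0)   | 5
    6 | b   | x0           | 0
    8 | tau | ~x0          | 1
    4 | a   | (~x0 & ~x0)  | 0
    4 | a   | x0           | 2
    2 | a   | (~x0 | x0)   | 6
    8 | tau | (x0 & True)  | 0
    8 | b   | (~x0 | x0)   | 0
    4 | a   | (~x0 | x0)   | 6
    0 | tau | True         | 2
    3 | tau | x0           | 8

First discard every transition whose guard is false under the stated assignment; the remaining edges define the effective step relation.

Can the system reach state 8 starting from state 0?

Answer: UNREACHABLE

Working:
After dropping false guards: 12 live edges.
Layer 0: {0}
Layer 1: {2}  total {0,2}
Layer 2: {6}  total {0,2,6}
Reachable = {0,2,6}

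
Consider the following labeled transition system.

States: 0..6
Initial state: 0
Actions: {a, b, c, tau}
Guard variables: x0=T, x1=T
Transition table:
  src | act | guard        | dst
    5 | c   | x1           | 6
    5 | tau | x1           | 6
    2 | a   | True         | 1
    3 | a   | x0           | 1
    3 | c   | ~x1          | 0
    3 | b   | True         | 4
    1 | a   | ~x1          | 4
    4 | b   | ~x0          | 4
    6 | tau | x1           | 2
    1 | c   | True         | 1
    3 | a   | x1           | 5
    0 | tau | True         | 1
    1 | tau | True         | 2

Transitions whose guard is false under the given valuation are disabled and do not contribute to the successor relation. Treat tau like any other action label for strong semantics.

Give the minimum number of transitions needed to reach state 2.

BFS to 2:
  Layer 0: {0}
  Layer 1: {1}
  Layer 2: {2}
first hit 2 at d=2 via tau·tau

Answer: 2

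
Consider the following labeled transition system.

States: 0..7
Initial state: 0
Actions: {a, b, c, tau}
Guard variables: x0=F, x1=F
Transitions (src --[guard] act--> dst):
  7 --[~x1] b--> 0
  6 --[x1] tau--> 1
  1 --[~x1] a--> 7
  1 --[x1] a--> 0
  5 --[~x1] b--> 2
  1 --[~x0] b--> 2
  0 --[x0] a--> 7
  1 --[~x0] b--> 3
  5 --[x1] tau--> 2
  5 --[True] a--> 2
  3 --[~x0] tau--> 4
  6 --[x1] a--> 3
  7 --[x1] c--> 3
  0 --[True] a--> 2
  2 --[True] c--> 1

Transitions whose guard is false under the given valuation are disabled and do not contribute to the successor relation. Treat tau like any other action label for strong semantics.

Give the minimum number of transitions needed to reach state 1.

Layered search for 1:
  Layer 0: {0}
  Layer 1: {2}
  Layer 2: {1}
first hit 1 at d=2 via a·c

Answer: 2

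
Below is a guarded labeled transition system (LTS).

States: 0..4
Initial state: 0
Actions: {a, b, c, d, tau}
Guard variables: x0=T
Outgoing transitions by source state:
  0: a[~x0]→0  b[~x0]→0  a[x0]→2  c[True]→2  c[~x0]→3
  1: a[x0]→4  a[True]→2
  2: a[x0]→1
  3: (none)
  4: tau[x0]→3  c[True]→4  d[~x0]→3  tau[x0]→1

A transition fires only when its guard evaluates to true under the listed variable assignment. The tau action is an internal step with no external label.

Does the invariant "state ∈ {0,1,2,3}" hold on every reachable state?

Answer: INVARIANT VIOLATED at state 4

Working:
Inv-set: {0,1,2,3}
Reachable = {0,1,2,3,4}
  0: ✓
  1: ✓
  2: ✓
  3: ✓
  4: VIOLATES
reach 4 via a·a·a — violates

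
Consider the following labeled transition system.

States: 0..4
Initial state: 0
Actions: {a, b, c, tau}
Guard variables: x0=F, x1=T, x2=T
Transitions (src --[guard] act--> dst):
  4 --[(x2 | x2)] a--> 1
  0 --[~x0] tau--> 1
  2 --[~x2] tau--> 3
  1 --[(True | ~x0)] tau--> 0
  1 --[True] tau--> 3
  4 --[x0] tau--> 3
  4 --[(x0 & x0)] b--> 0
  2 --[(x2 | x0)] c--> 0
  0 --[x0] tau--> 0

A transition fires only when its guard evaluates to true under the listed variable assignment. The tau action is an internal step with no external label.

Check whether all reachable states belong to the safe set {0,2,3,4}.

Safe = {0,2,3,4}
R = {0,1,3}
  0: safe
  1: outside
  3: safe
reach 1 via tau — violates

Answer: INVARIANT VIOLATED at state 1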